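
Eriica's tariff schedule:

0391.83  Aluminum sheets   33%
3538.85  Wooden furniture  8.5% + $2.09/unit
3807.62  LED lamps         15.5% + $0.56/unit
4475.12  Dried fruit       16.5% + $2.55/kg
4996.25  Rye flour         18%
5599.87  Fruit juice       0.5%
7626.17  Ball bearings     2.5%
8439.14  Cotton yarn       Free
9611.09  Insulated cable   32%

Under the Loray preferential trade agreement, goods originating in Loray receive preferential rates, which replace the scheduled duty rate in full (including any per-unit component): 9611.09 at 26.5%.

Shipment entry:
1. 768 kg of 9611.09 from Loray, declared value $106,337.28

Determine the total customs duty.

Line 1 (9611.09, Loray, 768 kg, $106,337.28):
Base rate for 9611.09 is 32%.
Origin Loray qualifies under the Eriica–Loray agreement and 9611.09 is covered: preferential rate 26.5% applies instead.
Duty = $106,337.28 × 26.5% = $28,179.38.

$28,179.38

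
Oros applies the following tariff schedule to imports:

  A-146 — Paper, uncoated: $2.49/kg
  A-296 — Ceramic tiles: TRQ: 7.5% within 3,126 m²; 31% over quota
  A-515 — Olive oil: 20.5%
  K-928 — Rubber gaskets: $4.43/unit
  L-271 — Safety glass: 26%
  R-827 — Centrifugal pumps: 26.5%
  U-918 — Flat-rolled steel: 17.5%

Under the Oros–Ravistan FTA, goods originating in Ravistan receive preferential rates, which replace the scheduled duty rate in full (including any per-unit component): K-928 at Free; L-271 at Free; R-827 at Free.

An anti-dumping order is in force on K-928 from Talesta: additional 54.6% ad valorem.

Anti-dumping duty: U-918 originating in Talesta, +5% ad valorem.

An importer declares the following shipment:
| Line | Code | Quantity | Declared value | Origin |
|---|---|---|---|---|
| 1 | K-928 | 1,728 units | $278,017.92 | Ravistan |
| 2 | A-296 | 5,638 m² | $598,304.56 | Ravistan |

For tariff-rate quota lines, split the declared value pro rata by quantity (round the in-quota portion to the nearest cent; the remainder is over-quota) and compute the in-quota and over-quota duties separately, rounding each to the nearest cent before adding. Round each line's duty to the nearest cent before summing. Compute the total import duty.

Line 1 (K-928, Ravistan, 1,728 units, $278,017.92):
Base rate for K-928 is $4.43/unit.
Origin Ravistan qualifies under the Oros–Ravistan agreement and K-928 is covered: preferential rate Free applies instead.
The additional-duty order on K-928 targets Talesta, not Ravistan; it does not apply.
Duty = $278,017.92 × 0% = $0.00.
Line 2 (A-296, Ravistan, 5,638 m², $598,304.56):
Code A-296 is under a tariff-rate quota (threshold 3,126 m²). In-quota: 3,126 m² at 7.5%; over-quota: 2,512 m² at 31%.
Pro-rata value split: in-quota = $598,304.56 × 3,126/5,638 = $331,731.12; over-quota = $598,304.56 − $331,731.12 = $266,573.44.
In-quota duty = $331,731.12 × 7.5% = $24,879.83. Over-quota duty = $266,573.44 × 31% = $82,637.77.
Line duty = $24,879.83 + $82,637.77 = $107,517.60.
Total = $0.00 + $107,517.60 = $107,517.60.

$107,517.60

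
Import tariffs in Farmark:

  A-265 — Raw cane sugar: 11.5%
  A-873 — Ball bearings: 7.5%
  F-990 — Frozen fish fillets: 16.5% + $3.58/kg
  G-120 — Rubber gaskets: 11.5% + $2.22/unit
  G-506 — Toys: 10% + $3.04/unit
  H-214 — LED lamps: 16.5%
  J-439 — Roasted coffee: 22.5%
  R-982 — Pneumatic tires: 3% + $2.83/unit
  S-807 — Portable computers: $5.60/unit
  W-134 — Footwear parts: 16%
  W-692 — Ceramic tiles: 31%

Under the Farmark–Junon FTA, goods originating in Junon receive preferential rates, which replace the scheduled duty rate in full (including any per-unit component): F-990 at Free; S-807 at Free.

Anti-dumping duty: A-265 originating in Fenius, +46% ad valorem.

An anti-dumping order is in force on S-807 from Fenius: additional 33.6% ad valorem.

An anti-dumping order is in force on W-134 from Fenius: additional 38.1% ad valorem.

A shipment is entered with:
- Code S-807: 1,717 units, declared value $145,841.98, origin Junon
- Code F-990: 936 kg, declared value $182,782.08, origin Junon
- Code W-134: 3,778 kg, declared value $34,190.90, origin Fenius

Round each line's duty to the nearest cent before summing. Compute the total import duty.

Line 1 (S-807, Junon, 1,717 units, $145,841.98):
Base rate for S-807 is $5.60/unit.
Origin Junon qualifies under the Farmark–Junon agreement and S-807 is covered: preferential rate Free applies instead.
The additional-duty order on S-807 targets Fenius, not Junon; it does not apply.
Duty = $145,841.98 × 0% = $0.00.
Line 2 (F-990, Junon, 936 kg, $182,782.08):
Base rate for F-990 is 16.5% + $3.58/kg.
Origin Junon qualifies under the Farmark–Junon agreement and F-990 is covered: preferential rate Free applies instead.
Duty = $182,782.08 × 0% = $0.00.
Line 3 (W-134, Fenius, 3,778 kg, $34,190.90):
Base rate for W-134 is 16%.
Additional duty on W-134 from Fenius: +38.1%. Applied ad valorem rate: 16% + 38.1% = 54.1%.
Duty = $34,190.90 × 54.1% = $18,497.28.
Total = $0.00 + $0.00 + $18,497.28 = $18,497.28.

$18,497.28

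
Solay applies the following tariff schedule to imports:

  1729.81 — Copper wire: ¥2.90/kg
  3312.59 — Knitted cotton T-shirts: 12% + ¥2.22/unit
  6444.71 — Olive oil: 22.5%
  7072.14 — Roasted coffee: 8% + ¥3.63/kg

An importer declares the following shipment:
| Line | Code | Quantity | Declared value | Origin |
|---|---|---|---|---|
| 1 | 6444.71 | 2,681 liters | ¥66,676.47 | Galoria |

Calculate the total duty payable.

Line 1 (6444.71, Galoria, 2,681 liters, ¥66,676.47):
Base rate for 6444.71 is 22.5%.
Duty = ¥66,676.47 × 22.5% = ¥15,002.21.

¥15,002.21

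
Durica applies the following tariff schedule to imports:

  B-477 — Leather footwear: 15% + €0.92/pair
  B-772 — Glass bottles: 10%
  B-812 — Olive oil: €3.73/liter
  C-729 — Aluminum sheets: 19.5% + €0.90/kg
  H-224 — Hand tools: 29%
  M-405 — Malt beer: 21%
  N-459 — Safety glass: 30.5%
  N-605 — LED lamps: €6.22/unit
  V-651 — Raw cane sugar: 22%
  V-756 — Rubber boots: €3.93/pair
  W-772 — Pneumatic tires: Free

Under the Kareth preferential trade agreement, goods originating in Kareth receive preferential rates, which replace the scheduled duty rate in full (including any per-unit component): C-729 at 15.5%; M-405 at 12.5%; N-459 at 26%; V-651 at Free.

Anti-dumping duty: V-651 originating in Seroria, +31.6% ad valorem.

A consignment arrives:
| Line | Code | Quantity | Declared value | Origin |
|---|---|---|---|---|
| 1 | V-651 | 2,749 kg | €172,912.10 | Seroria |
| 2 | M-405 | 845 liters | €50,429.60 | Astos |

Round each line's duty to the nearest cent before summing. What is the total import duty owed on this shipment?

Line 1 (V-651, Seroria, 2,749 kg, €172,912.10):
Base rate for V-651 is 22%.
V-651 has an FTA preferential rate, but origin Seroria is not Kareth; base rate stands.
Additional duty on V-651 from Seroria: +31.6%. Applied ad valorem rate: 22% + 31.6% = 53.6%.
Duty = €172,912.10 × 53.6% = €92,680.89.
Line 2 (M-405, Astos, 845 liters, €50,429.60):
Base rate for M-405 is 21%.
M-405 has an FTA preferential rate, but origin Astos is not Kareth; base rate stands.
Duty = €50,429.60 × 21% = €10,590.22.
Total = €92,680.89 + €10,590.22 = €103,271.11.

€103,271.11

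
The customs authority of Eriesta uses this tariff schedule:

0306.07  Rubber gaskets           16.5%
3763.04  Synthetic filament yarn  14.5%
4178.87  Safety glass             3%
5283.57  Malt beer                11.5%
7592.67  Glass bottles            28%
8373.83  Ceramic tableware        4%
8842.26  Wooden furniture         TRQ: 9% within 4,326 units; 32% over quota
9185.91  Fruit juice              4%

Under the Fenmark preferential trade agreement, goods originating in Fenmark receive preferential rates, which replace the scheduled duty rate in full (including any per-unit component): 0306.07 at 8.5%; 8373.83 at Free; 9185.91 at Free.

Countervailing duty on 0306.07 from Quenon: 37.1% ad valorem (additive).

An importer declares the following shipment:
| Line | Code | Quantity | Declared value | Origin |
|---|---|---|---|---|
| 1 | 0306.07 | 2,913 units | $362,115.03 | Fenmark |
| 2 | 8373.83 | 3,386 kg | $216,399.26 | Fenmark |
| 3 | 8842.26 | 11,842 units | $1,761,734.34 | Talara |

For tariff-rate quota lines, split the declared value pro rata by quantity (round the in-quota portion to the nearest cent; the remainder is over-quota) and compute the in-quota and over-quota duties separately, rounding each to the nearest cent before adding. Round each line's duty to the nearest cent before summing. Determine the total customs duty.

$446,511.59

Line 1 (0306.07, Fenmark, 2,913 units, $362,115.03):
Base rate for 0306.07 is 16.5%.
Origin Fenmark qualifies under the Eriesta–Fenmark agreement and 0306.07 is covered: preferential rate 8.5% applies instead.
The additional-duty order on 0306.07 targets Quenon, not Fenmark; it does not apply.
Duty = $362,115.03 × 8.5% = $30,779.78.
Line 2 (8373.83, Fenmark, 3,386 kg, $216,399.26):
Base rate for 8373.83 is 4%.
Origin Fenmark qualifies under the Eriesta–Fenmark agreement and 8373.83 is covered: preferential rate Free applies instead.
Duty = $216,399.26 × 0% = $0.00.
Line 3 (8842.26, Talara, 11,842 units, $1,761,734.34):
Code 8842.26 is under a tariff-rate quota (threshold 4,326 units). In-quota: 4,326 units at 9%; over-quota: 7,516 units at 32%.
Pro-rata value split: in-quota = $1,761,734.34 × 4,326/11,842 = $643,579.02; over-quota = $1,761,734.34 − $643,579.02 = $1,118,155.32.
In-quota duty = $643,579.02 × 9% = $57,922.11. Over-quota duty = $1,118,155.32 × 32% = $357,809.70.
Line duty = $57,922.11 + $357,809.70 = $415,731.81.
Total = $30,779.78 + $0.00 + $415,731.81 = $446,511.59.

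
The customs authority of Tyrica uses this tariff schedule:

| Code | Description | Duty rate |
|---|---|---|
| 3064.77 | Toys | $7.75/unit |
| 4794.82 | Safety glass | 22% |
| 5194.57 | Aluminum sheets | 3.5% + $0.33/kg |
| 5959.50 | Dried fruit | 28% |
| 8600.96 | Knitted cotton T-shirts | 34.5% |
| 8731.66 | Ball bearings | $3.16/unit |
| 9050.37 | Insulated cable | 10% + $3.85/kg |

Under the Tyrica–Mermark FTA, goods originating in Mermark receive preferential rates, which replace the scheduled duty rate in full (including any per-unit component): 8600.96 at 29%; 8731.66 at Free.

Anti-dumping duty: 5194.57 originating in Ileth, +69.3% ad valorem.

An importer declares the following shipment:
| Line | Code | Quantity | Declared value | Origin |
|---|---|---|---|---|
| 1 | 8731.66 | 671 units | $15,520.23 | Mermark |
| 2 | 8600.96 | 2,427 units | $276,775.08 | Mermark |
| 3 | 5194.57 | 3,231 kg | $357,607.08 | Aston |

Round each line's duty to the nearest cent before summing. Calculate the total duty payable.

Line 1 (8731.66, Mermark, 671 units, $15,520.23):
Base rate for 8731.66 is $3.16/unit.
Origin Mermark qualifies under the Tyrica–Mermark agreement and 8731.66 is covered: preferential rate Free applies instead.
Duty = $15,520.23 × 0% = $0.00.
Line 2 (8600.96, Mermark, 2,427 units, $276,775.08):
Base rate for 8600.96 is 34.5%.
Origin Mermark qualifies under the Tyrica–Mermark agreement and 8600.96 is covered: preferential rate 29% applies instead.
Duty = $276,775.08 × 29% = $80,264.77.
Line 3 (5194.57, Aston, 3,231 kg, $357,607.08):
Base rate for 5194.57 is 3.5% + $0.33/kg.
The additional-duty order on 5194.57 targets Ileth, not Aston; it does not apply.
Duty = $357,607.08 × 3.5% + 3,231 × $0.33 = $13,582.48.
Total = $0.00 + $80,264.77 + $13,582.48 = $93,847.25.

$93,847.25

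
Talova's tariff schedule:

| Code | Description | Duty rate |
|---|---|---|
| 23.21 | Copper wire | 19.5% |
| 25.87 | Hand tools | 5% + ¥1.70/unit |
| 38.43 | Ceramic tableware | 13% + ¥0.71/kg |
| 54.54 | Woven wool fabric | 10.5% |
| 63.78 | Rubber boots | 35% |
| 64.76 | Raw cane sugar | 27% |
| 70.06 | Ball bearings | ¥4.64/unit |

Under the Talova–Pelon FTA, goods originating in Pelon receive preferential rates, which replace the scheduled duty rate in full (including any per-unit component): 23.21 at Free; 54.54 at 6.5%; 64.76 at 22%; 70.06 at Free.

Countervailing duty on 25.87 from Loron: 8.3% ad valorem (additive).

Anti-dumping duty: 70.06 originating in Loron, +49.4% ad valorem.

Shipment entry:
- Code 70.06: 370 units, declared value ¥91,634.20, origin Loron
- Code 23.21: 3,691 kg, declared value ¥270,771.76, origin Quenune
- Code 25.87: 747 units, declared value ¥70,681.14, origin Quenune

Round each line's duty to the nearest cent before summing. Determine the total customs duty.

¥104,588.54

Line 1 (70.06, Loron, 370 units, ¥91,634.20):
Base rate for 70.06 is ¥4.64/unit.
70.06 has an FTA preferential rate, but origin Loron is not Pelon; base rate stands.
Additional duty on 70.06 from Loron: +49.4% ad valorem. Applied ad valorem rate = 49.4%.
Duty = ¥91,634.20 × 49.4% + 370 × ¥4.64 = ¥46,984.09.
Line 2 (23.21, Quenune, 3,691 kg, ¥270,771.76):
Base rate for 23.21 is 19.5%.
23.21 has an FTA preferential rate, but origin Quenune is not Pelon; base rate stands.
Duty = ¥270,771.76 × 19.5% = ¥52,800.49.
Line 3 (25.87, Quenune, 747 units, ¥70,681.14):
Base rate for 25.87 is 5% + ¥1.70/unit.
The additional-duty order on 25.87 targets Loron, not Quenune; it does not apply.
Duty = ¥70,681.14 × 5% + 747 × ¥1.70 = ¥4,803.96.
Total = ¥46,984.09 + ¥52,800.49 + ¥4,803.96 = ¥104,588.54.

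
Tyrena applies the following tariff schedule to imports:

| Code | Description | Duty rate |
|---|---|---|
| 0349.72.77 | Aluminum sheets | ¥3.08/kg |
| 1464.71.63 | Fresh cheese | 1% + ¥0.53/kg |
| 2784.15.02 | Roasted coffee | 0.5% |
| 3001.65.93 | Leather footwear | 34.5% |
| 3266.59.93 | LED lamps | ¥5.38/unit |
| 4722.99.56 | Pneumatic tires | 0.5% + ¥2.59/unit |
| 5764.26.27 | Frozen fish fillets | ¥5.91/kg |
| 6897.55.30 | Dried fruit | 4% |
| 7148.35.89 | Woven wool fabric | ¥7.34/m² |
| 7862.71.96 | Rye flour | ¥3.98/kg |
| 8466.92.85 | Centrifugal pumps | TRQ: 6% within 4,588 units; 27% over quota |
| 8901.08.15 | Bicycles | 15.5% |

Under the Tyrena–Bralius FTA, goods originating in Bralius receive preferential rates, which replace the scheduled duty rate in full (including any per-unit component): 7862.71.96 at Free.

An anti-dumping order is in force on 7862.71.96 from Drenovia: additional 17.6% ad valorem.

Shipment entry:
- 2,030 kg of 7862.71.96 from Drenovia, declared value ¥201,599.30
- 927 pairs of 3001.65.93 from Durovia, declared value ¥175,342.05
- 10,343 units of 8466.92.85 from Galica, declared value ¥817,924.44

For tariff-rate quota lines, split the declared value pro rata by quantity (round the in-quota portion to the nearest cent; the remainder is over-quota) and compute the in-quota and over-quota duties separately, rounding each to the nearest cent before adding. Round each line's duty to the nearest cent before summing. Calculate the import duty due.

Line 1 (7862.71.96, Drenovia, 2,030 kg, ¥201,599.30):
Base rate for 7862.71.96 is ¥3.98/kg.
7862.71.96 has an FTA preferential rate, but origin Drenovia is not Bralius; base rate stands.
Additional duty on 7862.71.96 from Drenovia: +17.6% ad valorem. Applied ad valorem rate = 17.6%.
Duty = ¥201,599.30 × 17.6% + 2,030 × ¥3.98 = ¥43,560.88.
Line 2 (3001.65.93, Durovia, 927 pairs, ¥175,342.05):
Base rate for 3001.65.93 is 34.5%.
Duty = ¥175,342.05 × 34.5% = ¥60,493.01.
Line 3 (8466.92.85, Galica, 10,343 units, ¥817,924.44):
Code 8466.92.85 is under a tariff-rate quota (threshold 4,588 units). In-quota: 4,588 units at 6%; over-quota: 5,755 units at 27%.
Pro-rata value split: in-quota = ¥817,924.44 × 4,588/10,343 = ¥362,819.04; over-quota = ¥817,924.44 − ¥362,819.04 = ¥455,105.40.
In-quota duty = ¥362,819.04 × 6% = ¥21,769.14. Over-quota duty = ¥455,105.40 × 27% = ¥122,878.46.
Line duty = ¥21,769.14 + ¥122,878.46 = ¥144,647.60.
Total = ¥43,560.88 + ¥60,493.01 + ¥144,647.60 = ¥248,701.49.

¥248,701.49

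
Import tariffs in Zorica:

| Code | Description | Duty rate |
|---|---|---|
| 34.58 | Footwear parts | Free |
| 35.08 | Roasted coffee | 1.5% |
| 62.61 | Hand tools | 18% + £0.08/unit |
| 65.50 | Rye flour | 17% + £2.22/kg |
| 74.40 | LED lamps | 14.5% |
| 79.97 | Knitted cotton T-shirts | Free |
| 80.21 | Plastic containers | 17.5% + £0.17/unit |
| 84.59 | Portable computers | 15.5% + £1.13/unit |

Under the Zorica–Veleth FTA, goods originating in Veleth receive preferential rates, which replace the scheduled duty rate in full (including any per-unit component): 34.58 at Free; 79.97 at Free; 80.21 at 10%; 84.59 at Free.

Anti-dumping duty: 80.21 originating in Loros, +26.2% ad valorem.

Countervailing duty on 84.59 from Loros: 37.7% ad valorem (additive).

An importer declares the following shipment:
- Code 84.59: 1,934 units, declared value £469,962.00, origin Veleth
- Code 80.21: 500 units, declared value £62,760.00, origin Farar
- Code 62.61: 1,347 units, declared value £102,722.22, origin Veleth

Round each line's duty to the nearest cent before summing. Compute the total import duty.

£29,665.76

Line 1 (84.59, Veleth, 1,934 units, £469,962.00):
Base rate for 84.59 is 15.5% + £1.13/unit.
Origin Veleth qualifies under the Zorica–Veleth agreement and 84.59 is covered: preferential rate Free applies instead.
The additional-duty order on 84.59 targets Loros, not Veleth; it does not apply.
Duty = £469,962.00 × 0% = £0.00.
Line 2 (80.21, Farar, 500 units, £62,760.00):
Base rate for 80.21 is 17.5% + £0.17/unit.
80.21 has an FTA preferential rate, but origin Farar is not Veleth; base rate stands.
The additional-duty order on 80.21 targets Loros, not Farar; it does not apply.
Duty = £62,760.00 × 17.5% + 500 × £0.17 = £11,068.00.
Line 3 (62.61, Veleth, 1,347 units, £102,722.22):
Base rate for 62.61 is 18% + £0.08/unit.
Origin Veleth is the FTA partner but 62.61 is not on the preference list; base rate stands.
Duty = £102,722.22 × 18% + 1,347 × £0.08 = £18,597.76.
Total = £0.00 + £11,068.00 + £18,597.76 = £29,665.76.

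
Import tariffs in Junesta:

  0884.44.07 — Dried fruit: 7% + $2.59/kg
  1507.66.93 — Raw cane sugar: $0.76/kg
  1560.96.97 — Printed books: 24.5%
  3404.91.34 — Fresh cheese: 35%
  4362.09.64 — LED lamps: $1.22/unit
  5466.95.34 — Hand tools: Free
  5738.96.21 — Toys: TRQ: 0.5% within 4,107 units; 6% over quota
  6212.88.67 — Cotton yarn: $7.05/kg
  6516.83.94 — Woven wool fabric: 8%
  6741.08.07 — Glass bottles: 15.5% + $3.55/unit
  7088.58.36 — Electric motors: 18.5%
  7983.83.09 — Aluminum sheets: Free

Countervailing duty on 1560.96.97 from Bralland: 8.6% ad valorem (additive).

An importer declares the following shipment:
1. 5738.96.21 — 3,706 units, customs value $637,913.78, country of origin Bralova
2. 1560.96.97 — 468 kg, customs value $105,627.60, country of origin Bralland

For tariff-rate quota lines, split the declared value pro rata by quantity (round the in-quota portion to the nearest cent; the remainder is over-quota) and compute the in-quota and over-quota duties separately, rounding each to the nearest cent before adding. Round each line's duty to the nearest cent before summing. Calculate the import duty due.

Line 1 (5738.96.21, Bralova, 3,706 units, $637,913.78):
Code 5738.96.21 is under a tariff-rate quota (threshold 4,107 units). Quantity 3,706 units is within the quota, so the in-quota rate 0.5% applies to the full value.
Duty = $637,913.78 × 0.5% = $3,189.57.
Line 2 (1560.96.97, Bralland, 468 kg, $105,627.60):
Base rate for 1560.96.97 is 24.5%.
Additional duty on 1560.96.97 from Bralland: +8.6%. Applied ad valorem rate: 24.5% + 8.6% = 33.1%.
Duty = $105,627.60 × 33.1% = $34,962.74.
Total = $3,189.57 + $34,962.74 = $38,152.31.

$38,152.31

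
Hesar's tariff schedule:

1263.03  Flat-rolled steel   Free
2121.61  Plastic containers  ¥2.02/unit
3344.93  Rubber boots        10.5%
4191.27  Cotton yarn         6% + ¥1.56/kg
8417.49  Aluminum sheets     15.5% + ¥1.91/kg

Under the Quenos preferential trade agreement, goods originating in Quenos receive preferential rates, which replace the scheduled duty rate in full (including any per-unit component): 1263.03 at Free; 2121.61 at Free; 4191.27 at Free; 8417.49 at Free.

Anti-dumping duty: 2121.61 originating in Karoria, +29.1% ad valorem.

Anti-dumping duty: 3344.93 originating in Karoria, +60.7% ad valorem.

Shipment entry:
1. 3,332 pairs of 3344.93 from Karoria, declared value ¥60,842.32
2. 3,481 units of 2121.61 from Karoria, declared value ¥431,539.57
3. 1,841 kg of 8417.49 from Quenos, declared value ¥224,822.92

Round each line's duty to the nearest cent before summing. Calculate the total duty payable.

¥175,929.36

Line 1 (3344.93, Karoria, 3,332 pairs, ¥60,842.32):
Base rate for 3344.93 is 10.5%.
Additional duty on 3344.93 from Karoria: +60.7%. Applied ad valorem rate: 10.5% + 60.7% = 71.2%.
Duty = ¥60,842.32 × 71.2% = ¥43,319.73.
Line 2 (2121.61, Karoria, 3,481 units, ¥431,539.57):
Base rate for 2121.61 is ¥2.02/unit.
2121.61 has an FTA preferential rate, but origin Karoria is not Quenos; base rate stands.
Additional duty on 2121.61 from Karoria: +29.1% ad valorem. Applied ad valorem rate = 29.1%.
Duty = ¥431,539.57 × 29.1% + 3,481 × ¥2.02 = ¥132,609.63.
Line 3 (8417.49, Quenos, 1,841 kg, ¥224,822.92):
Base rate for 8417.49 is 15.5% + ¥1.91/kg.
Origin Quenos qualifies under the Hesar–Quenos agreement and 8417.49 is covered: preferential rate Free applies instead.
Duty = ¥224,822.92 × 0% = ¥0.00.
Total = ¥43,319.73 + ¥132,609.63 + ¥0.00 = ¥175,929.36.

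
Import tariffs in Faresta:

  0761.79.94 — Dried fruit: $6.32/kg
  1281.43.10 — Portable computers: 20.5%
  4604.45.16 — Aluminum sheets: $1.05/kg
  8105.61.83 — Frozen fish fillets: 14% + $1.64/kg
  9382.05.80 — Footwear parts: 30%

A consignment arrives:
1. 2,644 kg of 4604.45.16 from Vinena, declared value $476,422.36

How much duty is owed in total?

Line 1 (4604.45.16, Vinena, 2,644 kg, $476,422.36):
Base rate for 4604.45.16 is $1.05/kg.
Duty = 2,644 × $1.05 = $2,776.20.

$2,776.20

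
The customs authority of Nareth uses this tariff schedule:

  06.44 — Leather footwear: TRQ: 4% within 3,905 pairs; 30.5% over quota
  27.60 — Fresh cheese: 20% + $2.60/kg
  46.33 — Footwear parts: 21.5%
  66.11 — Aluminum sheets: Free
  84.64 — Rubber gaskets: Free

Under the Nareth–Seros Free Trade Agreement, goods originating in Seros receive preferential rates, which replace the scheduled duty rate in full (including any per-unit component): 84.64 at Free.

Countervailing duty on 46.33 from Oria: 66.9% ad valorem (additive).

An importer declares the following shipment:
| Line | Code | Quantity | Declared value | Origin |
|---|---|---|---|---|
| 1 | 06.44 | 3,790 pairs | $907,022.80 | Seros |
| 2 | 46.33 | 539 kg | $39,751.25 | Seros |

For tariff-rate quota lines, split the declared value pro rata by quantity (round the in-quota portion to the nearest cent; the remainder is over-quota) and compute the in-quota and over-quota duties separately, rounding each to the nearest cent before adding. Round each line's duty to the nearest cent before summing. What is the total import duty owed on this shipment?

$44,827.43

Line 1 (06.44, Seros, 3,790 pairs, $907,022.80):
Code 06.44 is under a tariff-rate quota (threshold 3,905 pairs). Quantity 3,790 pairs is within the quota, so the in-quota rate 4% applies to the full value.
Duty = $907,022.80 × 4% = $36,280.91.
Line 2 (46.33, Seros, 539 kg, $39,751.25):
Base rate for 46.33 is 21.5%.
Origin Seros is the FTA partner but 46.33 is not on the preference list; base rate stands.
The additional-duty order on 46.33 targets Oria, not Seros; it does not apply.
Duty = $39,751.25 × 21.5% = $8,546.52.
Total = $36,280.91 + $8,546.52 = $44,827.43.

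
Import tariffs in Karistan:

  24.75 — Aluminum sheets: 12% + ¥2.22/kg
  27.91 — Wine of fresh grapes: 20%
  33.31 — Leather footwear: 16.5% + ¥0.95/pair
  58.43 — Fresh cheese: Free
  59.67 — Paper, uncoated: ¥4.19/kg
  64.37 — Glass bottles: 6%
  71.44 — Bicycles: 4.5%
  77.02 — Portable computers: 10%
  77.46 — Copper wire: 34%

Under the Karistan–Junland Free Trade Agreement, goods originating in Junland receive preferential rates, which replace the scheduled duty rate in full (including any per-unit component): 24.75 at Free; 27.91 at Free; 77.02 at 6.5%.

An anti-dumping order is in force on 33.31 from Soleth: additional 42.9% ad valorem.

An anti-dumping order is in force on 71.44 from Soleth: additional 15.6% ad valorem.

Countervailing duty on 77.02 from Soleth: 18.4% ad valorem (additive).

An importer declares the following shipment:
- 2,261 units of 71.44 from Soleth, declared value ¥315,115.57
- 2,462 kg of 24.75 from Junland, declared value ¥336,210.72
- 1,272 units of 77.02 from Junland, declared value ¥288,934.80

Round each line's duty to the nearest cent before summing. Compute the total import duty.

¥82,118.99

Line 1 (71.44, Soleth, 2,261 units, ¥315,115.57):
Base rate for 71.44 is 4.5%.
Additional duty on 71.44 from Soleth: +15.6%. Applied ad valorem rate: 4.5% + 15.6% = 20.1%.
Duty = ¥315,115.57 × 20.1% = ¥63,338.23.
Line 2 (24.75, Junland, 2,462 kg, ¥336,210.72):
Base rate for 24.75 is 12% + ¥2.22/kg.
Origin Junland qualifies under the Karistan–Junland agreement and 24.75 is covered: preferential rate Free applies instead.
Duty = ¥336,210.72 × 0% = ¥0.00.
Line 3 (77.02, Junland, 1,272 units, ¥288,934.80):
Base rate for 77.02 is 10%.
Origin Junland qualifies under the Karistan–Junland agreement and 77.02 is covered: preferential rate 6.5% applies instead.
The additional-duty order on 77.02 targets Soleth, not Junland; it does not apply.
Duty = ¥288,934.80 × 6.5% = ¥18,780.76.
Total = ¥63,338.23 + ¥0.00 + ¥18,780.76 = ¥82,118.99.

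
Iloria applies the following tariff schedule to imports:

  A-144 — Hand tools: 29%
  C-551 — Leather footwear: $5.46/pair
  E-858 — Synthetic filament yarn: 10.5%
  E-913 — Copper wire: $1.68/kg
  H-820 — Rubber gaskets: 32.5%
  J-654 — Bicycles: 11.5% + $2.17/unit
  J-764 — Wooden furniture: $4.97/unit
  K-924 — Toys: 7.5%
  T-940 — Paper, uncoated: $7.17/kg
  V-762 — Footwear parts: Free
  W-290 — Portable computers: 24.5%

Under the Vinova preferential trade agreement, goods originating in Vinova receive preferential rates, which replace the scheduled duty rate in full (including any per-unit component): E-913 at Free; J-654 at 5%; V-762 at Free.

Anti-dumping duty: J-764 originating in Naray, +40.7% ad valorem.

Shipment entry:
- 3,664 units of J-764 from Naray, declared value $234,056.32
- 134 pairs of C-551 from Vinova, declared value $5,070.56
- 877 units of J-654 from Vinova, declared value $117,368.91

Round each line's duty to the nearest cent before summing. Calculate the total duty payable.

$120,071.09

Line 1 (J-764, Naray, 3,664 units, $234,056.32):
Base rate for J-764 is $4.97/unit.
Additional duty on J-764 from Naray: +40.7% ad valorem. Applied ad valorem rate = 40.7%.
Duty = $234,056.32 × 40.7% + 3,664 × $4.97 = $113,471.00.
Line 2 (C-551, Vinova, 134 pairs, $5,070.56):
Base rate for C-551 is $5.46/pair.
Origin Vinova is the FTA partner but C-551 is not on the preference list; base rate stands.
Duty = 134 × $5.46 = $731.64.
Line 3 (J-654, Vinova, 877 units, $117,368.91):
Base rate for J-654 is 11.5% + $2.17/unit.
Origin Vinova qualifies under the Iloria–Vinova agreement and J-654 is covered: preferential rate 5% applies instead.
Duty = $117,368.91 × 5% = $5,868.45.
Total = $113,471.00 + $731.64 + $5,868.45 = $120,071.09.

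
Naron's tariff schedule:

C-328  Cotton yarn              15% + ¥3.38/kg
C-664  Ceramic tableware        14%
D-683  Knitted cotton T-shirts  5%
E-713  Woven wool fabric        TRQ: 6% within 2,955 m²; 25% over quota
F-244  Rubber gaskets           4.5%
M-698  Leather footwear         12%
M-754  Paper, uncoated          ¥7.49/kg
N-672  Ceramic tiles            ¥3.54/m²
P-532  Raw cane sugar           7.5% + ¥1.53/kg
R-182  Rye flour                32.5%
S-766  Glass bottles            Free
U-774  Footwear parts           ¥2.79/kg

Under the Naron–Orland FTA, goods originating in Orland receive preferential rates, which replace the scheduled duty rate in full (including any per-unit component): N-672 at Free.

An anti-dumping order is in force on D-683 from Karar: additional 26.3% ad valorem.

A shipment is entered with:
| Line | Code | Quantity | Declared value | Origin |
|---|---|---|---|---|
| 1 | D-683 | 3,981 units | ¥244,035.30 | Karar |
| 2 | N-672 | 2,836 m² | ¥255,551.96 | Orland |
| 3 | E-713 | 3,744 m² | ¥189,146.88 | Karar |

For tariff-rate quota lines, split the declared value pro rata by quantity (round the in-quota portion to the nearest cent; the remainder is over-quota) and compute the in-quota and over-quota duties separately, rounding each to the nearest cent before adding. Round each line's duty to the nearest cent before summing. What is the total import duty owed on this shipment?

Line 1 (D-683, Karar, 3,981 units, ¥244,035.30):
Base rate for D-683 is 5%.
Additional duty on D-683 from Karar: +26.3%. Applied ad valorem rate: 5% + 26.3% = 31.3%.
Duty = ¥244,035.30 × 31.3% = ¥76,383.05.
Line 2 (N-672, Orland, 2,836 m², ¥255,551.96):
Base rate for N-672 is ¥3.54/m².
Origin Orland qualifies under the Naron–Orland agreement and N-672 is covered: preferential rate Free applies instead.
Duty = ¥255,551.96 × 0% = ¥0.00.
Line 3 (E-713, Karar, 3,744 m², ¥189,146.88):
Code E-713 is under a tariff-rate quota (threshold 2,955 m²). In-quota: 2,955 m² at 6%; over-quota: 789 m² at 25%.
Pro-rata value split: in-quota = ¥189,146.88 × 2,955/3,744 = ¥149,286.60; over-quota = ¥189,146.88 − ¥149,286.60 = ¥39,860.28.
In-quota duty = ¥149,286.60 × 6% = ¥8,957.20. Over-quota duty = ¥39,860.28 × 25% = ¥9,965.07.
Line duty = ¥8,957.20 + ¥9,965.07 = ¥18,922.27.
Total = ¥76,383.05 + ¥0.00 + ¥18,922.27 = ¥95,305.32.

¥95,305.32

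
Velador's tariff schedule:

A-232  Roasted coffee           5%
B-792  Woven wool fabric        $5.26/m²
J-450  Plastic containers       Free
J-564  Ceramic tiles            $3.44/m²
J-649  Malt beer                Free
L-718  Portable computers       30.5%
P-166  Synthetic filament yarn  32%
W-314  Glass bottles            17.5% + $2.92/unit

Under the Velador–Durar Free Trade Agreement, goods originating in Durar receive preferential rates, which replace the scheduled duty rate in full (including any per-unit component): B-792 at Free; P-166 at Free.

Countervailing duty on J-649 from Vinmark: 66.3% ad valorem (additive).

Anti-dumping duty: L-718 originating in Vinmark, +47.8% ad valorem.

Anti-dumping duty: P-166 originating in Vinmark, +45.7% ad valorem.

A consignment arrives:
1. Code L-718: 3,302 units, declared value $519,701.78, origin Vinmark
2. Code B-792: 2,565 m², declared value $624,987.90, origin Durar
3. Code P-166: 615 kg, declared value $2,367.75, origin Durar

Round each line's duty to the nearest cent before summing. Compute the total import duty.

Line 1 (L-718, Vinmark, 3,302 units, $519,701.78):
Base rate for L-718 is 30.5%.
Additional duty on L-718 from Vinmark: +47.8%. Applied ad valorem rate: 30.5% + 47.8% = 78.3%.
Duty = $519,701.78 × 78.3% = $406,926.49.
Line 2 (B-792, Durar, 2,565 m², $624,987.90):
Base rate for B-792 is $5.26/m².
Origin Durar qualifies under the Velador–Durar agreement and B-792 is covered: preferential rate Free applies instead.
Duty = $624,987.90 × 0% = $0.00.
Line 3 (P-166, Durar, 615 kg, $2,367.75):
Base rate for P-166 is 32%.
Origin Durar qualifies under the Velador–Durar agreement and P-166 is covered: preferential rate Free applies instead.
The additional-duty order on P-166 targets Vinmark, not Durar; it does not apply.
Duty = $2,367.75 × 0% = $0.00.
Total = $406,926.49 + $0.00 + $0.00 = $406,926.49.

$406,926.49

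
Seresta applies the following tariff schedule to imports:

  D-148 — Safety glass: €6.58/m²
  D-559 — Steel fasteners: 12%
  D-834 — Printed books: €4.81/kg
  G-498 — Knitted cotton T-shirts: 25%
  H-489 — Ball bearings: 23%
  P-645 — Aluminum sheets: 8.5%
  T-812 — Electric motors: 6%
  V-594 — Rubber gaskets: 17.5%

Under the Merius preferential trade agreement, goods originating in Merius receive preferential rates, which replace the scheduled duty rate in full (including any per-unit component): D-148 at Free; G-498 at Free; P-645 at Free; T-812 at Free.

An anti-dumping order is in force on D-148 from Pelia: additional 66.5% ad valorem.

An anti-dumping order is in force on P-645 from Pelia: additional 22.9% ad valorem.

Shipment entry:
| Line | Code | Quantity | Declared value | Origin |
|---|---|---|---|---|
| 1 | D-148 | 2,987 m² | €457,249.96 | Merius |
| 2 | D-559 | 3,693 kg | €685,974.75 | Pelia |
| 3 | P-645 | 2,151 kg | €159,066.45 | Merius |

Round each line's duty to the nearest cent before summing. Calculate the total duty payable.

€82,316.97

Line 1 (D-148, Merius, 2,987 m², €457,249.96):
Base rate for D-148 is €6.58/m².
Origin Merius qualifies under the Seresta–Merius agreement and D-148 is covered: preferential rate Free applies instead.
The additional-duty order on D-148 targets Pelia, not Merius; it does not apply.
Duty = €457,249.96 × 0% = €0.00.
Line 2 (D-559, Pelia, 3,693 kg, €685,974.75):
Base rate for D-559 is 12%.
Duty = €685,974.75 × 12% = €82,316.97.
Line 3 (P-645, Merius, 2,151 kg, €159,066.45):
Base rate for P-645 is 8.5%.
Origin Merius qualifies under the Seresta–Merius agreement and P-645 is covered: preferential rate Free applies instead.
The additional-duty order on P-645 targets Pelia, not Merius; it does not apply.
Duty = €159,066.45 × 0% = €0.00.
Total = €0.00 + €82,316.97 + €0.00 = €82,316.97.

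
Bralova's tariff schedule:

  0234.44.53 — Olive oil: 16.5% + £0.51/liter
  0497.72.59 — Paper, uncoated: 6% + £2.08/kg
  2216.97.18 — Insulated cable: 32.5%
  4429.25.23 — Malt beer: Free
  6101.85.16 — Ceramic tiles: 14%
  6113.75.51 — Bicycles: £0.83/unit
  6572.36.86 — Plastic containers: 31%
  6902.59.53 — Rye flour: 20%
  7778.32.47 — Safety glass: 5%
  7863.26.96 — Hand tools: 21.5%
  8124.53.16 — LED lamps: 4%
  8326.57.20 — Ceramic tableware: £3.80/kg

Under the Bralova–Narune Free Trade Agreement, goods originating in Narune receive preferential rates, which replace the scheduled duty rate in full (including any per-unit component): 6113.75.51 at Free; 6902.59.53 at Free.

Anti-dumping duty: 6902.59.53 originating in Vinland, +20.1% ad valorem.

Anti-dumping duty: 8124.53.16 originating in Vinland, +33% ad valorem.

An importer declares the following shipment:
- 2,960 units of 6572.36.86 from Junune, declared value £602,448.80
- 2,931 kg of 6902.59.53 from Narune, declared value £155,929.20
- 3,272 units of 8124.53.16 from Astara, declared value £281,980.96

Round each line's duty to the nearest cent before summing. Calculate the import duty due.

£198,038.37

Line 1 (6572.36.86, Junune, 2,960 units, £602,448.80):
Base rate for 6572.36.86 is 31%.
Duty = £602,448.80 × 31% = £186,759.13.
Line 2 (6902.59.53, Narune, 2,931 kg, £155,929.20):
Base rate for 6902.59.53 is 20%.
Origin Narune qualifies under the Bralova–Narune agreement and 6902.59.53 is covered: preferential rate Free applies instead.
The additional-duty order on 6902.59.53 targets Vinland, not Narune; it does not apply.
Duty = £155,929.20 × 0% = £0.00.
Line 3 (8124.53.16, Astara, 3,272 units, £281,980.96):
Base rate for 8124.53.16 is 4%.
The additional-duty order on 8124.53.16 targets Vinland, not Astara; it does not apply.
Duty = £281,980.96 × 4% = £11,279.24.
Total = £186,759.13 + £0.00 + £11,279.24 = £198,038.37.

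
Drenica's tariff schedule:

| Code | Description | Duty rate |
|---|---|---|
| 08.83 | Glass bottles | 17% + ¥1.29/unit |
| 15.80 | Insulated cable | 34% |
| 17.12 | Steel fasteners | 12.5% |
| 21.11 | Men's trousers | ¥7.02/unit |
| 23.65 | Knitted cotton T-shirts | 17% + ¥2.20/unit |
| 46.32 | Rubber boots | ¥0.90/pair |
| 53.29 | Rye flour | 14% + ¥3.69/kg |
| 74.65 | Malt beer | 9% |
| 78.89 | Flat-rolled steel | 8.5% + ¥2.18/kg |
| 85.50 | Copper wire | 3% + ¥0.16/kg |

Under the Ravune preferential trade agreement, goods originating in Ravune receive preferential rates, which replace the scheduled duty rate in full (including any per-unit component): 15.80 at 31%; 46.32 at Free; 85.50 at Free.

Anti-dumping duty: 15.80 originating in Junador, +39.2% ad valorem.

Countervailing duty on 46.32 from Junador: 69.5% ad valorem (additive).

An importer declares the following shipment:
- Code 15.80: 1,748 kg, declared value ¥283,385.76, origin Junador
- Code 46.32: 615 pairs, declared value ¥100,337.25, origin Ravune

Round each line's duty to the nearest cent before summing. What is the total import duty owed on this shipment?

¥207,438.38

Line 1 (15.80, Junador, 1,748 kg, ¥283,385.76):
Base rate for 15.80 is 34%.
15.80 has an FTA preferential rate, but origin Junador is not Ravune; base rate stands.
Additional duty on 15.80 from Junador: +39.2%. Applied ad valorem rate: 34% + 39.2% = 73.2%.
Duty = ¥283,385.76 × 73.2% = ¥207,438.38.
Line 2 (46.32, Ravune, 615 pairs, ¥100,337.25):
Base rate for 46.32 is ¥0.90/pair.
Origin Ravune qualifies under the Drenica–Ravune agreement and 46.32 is covered: preferential rate Free applies instead.
The additional-duty order on 46.32 targets Junador, not Ravune; it does not apply.
Duty = ¥100,337.25 × 0% = ¥0.00.
Total = ¥207,438.38 + ¥0.00 = ¥207,438.38.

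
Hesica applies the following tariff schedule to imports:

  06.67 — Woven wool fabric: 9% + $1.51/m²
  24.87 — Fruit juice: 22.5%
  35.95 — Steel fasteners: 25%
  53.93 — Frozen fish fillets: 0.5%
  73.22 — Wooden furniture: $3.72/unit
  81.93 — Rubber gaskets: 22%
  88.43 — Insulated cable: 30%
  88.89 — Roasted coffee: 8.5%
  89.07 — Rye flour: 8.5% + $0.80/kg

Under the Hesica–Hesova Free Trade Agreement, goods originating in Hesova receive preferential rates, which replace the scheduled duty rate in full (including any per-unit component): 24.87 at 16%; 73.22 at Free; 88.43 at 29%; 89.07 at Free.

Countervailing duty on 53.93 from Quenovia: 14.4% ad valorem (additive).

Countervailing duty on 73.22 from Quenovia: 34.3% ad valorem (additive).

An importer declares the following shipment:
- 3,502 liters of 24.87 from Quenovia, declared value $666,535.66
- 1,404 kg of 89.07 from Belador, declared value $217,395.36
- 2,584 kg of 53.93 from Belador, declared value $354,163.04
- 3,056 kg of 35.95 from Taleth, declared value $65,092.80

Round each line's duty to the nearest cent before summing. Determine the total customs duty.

$187,616.35

Line 1 (24.87, Quenovia, 3,502 liters, $666,535.66):
Base rate for 24.87 is 22.5%.
24.87 has an FTA preferential rate, but origin Quenovia is not Hesova; base rate stands.
Duty = $666,535.66 × 22.5% = $149,970.52.
Line 2 (89.07, Belador, 1,404 kg, $217,395.36):
Base rate for 89.07 is 8.5% + $0.80/kg.
89.07 has an FTA preferential rate, but origin Belador is not Hesova; base rate stands.
Duty = $217,395.36 × 8.5% + 1,404 × $0.80 = $19,601.81.
Line 3 (53.93, Belador, 2,584 kg, $354,163.04):
Base rate for 53.93 is 0.5%.
The additional-duty order on 53.93 targets Quenovia, not Belador; it does not apply.
Duty = $354,163.04 × 0.5% = $1,770.82.
Line 4 (35.95, Taleth, 3,056 kg, $65,092.80):
Base rate for 35.95 is 25%.
Duty = $65,092.80 × 25% = $16,273.20.
Total = $149,970.52 + $19,601.81 + $1,770.82 + $16,273.20 = $187,616.35.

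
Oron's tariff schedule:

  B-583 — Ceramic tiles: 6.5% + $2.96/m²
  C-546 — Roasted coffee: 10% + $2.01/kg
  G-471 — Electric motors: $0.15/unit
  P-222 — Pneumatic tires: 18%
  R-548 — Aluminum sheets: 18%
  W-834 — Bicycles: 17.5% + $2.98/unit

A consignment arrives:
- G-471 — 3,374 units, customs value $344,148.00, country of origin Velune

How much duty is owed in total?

$506.10

Line 1 (G-471, Velune, 3,374 units, $344,148.00):
Base rate for G-471 is $0.15/unit.
Duty = 3,374 × $0.15 = $506.10.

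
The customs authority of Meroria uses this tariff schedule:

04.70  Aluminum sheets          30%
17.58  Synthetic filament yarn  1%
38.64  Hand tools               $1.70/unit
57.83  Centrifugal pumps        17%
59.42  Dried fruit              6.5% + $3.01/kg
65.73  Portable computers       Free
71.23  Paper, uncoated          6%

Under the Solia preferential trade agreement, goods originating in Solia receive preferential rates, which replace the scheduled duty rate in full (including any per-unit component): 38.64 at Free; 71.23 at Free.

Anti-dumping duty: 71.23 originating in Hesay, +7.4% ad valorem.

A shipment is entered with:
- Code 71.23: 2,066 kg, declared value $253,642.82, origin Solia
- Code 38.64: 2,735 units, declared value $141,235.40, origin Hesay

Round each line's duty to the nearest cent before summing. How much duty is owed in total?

Line 1 (71.23, Solia, 2,066 kg, $253,642.82):
Base rate for 71.23 is 6%.
Origin Solia qualifies under the Meroria–Solia agreement and 71.23 is covered: preferential rate Free applies instead.
The additional-duty order on 71.23 targets Hesay, not Solia; it does not apply.
Duty = $253,642.82 × 0% = $0.00.
Line 2 (38.64, Hesay, 2,735 units, $141,235.40):
Base rate for 38.64 is $1.70/unit.
38.64 has an FTA preferential rate, but origin Hesay is not Solia; base rate stands.
Duty = 2,735 × $1.70 = $4,649.50.
Total = $0.00 + $4,649.50 = $4,649.50.

$4,649.50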